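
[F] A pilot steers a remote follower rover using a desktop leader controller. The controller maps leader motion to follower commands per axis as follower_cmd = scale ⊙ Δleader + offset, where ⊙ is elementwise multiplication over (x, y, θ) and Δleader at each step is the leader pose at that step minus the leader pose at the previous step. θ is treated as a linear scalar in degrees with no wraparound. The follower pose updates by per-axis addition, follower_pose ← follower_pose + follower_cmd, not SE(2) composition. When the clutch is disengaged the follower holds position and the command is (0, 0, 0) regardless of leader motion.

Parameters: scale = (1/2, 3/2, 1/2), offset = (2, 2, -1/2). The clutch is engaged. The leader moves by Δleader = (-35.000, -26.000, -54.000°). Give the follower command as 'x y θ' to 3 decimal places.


-15.500 -37.000 -27.500

axis x: 1/2·-35.000 + 2 = -15.500
axis y: 3/2·-26.000 + 2 = -37.000
axis θ: 1/2·-54.000 + -1/2 = -27.500


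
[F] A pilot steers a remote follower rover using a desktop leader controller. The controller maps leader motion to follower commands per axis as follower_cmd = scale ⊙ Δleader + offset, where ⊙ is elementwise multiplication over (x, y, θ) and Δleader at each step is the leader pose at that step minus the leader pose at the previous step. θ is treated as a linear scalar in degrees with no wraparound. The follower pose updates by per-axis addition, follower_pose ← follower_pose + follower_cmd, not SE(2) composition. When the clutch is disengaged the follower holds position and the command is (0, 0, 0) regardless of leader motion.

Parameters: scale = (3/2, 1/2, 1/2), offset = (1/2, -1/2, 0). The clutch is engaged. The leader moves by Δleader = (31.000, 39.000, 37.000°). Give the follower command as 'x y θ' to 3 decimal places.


47.000 19.000 18.500

axis x: 3/2·31.000 + 1/2 = 47.000
axis y: 1/2·39.000 + -1/2 = 19.000
axis θ: 1/2·37.000 + 0 = 18.500


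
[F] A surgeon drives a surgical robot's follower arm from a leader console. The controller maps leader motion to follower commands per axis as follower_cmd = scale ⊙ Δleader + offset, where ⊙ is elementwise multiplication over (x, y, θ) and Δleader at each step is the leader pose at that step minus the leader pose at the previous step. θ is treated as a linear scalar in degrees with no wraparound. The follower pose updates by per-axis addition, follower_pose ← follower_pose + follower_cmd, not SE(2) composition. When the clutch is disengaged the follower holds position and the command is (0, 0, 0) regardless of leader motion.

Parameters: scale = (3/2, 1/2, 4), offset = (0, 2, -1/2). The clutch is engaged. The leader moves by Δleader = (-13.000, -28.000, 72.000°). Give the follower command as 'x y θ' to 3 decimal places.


-19.500 -12.000 287.500

axis x: 3/2·-13.000 + 0 = -19.500
axis y: 1/2·-28.000 + 2 = -12.000
axis θ: 4·72.000 + -1/2 = 287.500


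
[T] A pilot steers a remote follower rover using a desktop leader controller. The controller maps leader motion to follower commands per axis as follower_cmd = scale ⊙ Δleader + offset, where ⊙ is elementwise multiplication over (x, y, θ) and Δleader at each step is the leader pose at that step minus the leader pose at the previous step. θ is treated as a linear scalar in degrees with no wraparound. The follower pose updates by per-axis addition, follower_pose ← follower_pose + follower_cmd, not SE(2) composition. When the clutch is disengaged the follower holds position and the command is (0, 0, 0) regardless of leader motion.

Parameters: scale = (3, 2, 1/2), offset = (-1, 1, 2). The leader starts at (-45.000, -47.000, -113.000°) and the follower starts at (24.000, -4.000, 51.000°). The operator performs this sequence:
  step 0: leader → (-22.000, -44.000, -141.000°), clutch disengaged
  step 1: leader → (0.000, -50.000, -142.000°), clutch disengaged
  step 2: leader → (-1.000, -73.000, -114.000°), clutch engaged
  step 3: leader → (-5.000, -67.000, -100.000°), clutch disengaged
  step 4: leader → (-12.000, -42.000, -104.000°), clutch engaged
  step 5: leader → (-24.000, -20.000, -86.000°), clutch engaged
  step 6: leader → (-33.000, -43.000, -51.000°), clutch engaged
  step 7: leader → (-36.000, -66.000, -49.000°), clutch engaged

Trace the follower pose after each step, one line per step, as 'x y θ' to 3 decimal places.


24.000 -4.000 51.000
24.000 -4.000 51.000
20.000 -49.000 67.000
20.000 -49.000 67.000
-2.000 2.000 67.000
-39.000 47.000 78.000
-67.000 2.000 97.500
-77.000 -43.000 100.500

step 0: Δleader=(23.000, 3.000, -28.000°), disengaged; cmd=(0,0,0) → follower holds at (24.000, -4.000, 51.000°)
step 1: Δleader=(22.000, -6.000, -1.000°), disengaged; cmd=(0,0,0) → follower holds at (24.000, -4.000, 51.000°)
step 2: Δleader=(-1.000, -23.000, 28.000°), engaged; cmd=(-4.000, -45.000, 16.000°) → follower=(20.000, -49.000, 67.000°)
step 3: Δleader=(-4.000, 6.000, 14.000°), disengaged; cmd=(0,0,0) → follower holds at (20.000, -49.000, 67.000°)
step 4: Δleader=(-7.000, 25.000, -4.000°), engaged; cmd=(-22.000, 51.000, 0.000°) → follower=(-2.000, 2.000, 67.000°)
step 5: Δleader=(-12.000, 22.000, 18.000°), engaged; cmd=(-37.000, 45.000, 11.000°) → follower=(-39.000, 47.000, 78.000°)
step 6: Δleader=(-9.000, -23.000, 35.000°), engaged; cmd=(-28.000, -45.000, 19.500°) → follower=(-67.000, 2.000, 97.500°)
step 7: Δleader=(-3.000, -23.000, 2.000°), engaged; cmd=(-10.000, -45.000, 3.000°) → follower=(-77.000, -43.000, 100.500°)


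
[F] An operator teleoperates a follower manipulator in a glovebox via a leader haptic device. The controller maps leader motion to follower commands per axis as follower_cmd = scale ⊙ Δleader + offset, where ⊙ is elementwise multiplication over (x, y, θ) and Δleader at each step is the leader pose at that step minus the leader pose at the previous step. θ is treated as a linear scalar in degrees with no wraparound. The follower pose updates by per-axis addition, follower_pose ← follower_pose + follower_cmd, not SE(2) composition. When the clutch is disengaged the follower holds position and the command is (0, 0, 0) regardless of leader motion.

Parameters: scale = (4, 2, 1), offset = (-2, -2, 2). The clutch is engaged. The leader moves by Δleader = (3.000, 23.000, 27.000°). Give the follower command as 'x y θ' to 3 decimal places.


axis x: 4·3.000 + -2 = 10.000
axis y: 2·23.000 + -2 = 44.000
axis θ: 1·27.000 + 2 = 29.000

10.000 44.000 29.000


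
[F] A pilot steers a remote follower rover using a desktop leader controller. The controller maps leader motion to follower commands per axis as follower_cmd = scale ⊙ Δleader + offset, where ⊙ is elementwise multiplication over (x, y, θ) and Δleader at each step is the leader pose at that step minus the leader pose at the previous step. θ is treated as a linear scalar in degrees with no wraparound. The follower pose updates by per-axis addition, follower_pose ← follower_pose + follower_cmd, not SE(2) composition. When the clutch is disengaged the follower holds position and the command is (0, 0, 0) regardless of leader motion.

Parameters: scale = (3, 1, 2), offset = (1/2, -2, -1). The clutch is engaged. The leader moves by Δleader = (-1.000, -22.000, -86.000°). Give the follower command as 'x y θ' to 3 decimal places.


-2.500 -24.000 -173.000

axis x: 3·-1.000 + 1/2 = -2.500
axis y: 1·-22.000 + -2 = -24.000
axis θ: 2·-86.000 + -1 = -173.000


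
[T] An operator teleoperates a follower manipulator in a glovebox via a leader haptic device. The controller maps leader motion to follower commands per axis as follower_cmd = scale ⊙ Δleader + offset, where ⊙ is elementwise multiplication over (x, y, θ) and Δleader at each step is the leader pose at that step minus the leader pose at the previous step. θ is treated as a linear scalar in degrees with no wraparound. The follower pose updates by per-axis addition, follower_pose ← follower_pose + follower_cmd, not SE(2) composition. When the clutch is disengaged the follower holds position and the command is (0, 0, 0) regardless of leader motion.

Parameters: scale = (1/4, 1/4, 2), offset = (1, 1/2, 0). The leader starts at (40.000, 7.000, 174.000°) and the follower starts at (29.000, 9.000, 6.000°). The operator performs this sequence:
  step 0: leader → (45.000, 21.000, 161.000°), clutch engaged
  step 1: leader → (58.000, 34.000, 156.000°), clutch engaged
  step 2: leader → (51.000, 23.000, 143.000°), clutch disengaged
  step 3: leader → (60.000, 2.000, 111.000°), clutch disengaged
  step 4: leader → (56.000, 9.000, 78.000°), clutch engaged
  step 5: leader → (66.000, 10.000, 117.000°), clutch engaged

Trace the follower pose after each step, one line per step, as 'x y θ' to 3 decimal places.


step 0: Δleader=(5.000, 14.000, -13.000°), engaged; cmd=(2.250, 4.000, -26.000°) → follower=(31.250, 13.000, -20.000°)
step 1: Δleader=(13.000, 13.000, -5.000°), engaged; cmd=(4.250, 3.750, -10.000°) → follower=(35.500, 16.750, -30.000°)
step 2: Δleader=(-7.000, -11.000, -13.000°), disengaged; cmd=(0,0,0) → follower holds at (35.500, 16.750, -30.000°)
step 3: Δleader=(9.000, -21.000, -32.000°), disengaged; cmd=(0,0,0) → follower holds at (35.500, 16.750, -30.000°)
step 4: Δleader=(-4.000, 7.000, -33.000°), engaged; cmd=(0.000, 2.250, -66.000°) → follower=(35.500, 19.000, -96.000°)
step 5: Δleader=(10.000, 1.000, 39.000°), engaged; cmd=(3.500, 0.750, 78.000°) → follower=(39.000, 19.750, -18.000°)

31.250 13.000 -20.000
35.500 16.750 -30.000
35.500 16.750 -30.000
35.500 16.750 -30.000
35.500 19.000 -96.000
39.000 19.750 -18.000


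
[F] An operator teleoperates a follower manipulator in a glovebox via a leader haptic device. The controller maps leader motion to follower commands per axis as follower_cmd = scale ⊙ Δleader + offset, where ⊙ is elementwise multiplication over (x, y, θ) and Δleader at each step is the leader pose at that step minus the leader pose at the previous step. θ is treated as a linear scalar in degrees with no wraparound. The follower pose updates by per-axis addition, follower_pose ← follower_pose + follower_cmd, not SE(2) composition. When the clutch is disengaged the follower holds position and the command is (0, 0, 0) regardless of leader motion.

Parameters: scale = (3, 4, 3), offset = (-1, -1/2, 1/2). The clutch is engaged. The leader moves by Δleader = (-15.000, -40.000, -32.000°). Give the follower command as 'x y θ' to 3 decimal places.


-46.000 -160.500 -95.500

axis x: 3·-15.000 + -1 = -46.000
axis y: 4·-40.000 + -1/2 = -160.500
axis θ: 3·-32.000 + 1/2 = -95.500


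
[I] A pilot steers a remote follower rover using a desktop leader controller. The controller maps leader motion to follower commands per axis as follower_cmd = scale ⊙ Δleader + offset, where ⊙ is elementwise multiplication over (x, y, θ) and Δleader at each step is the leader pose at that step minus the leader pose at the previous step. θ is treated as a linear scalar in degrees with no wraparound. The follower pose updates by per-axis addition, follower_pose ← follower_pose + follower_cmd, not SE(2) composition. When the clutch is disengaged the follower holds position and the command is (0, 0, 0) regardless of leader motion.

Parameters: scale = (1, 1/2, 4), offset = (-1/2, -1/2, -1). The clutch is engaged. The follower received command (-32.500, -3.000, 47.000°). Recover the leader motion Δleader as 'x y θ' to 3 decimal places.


axis x: (-32.500 − -1/2) / (1) = -32.000
axis y: (-3.000 − -1/2) / (1/2) = -5.000
axis θ: (47.000 − -1) / (4) = 12.000

-32.000 -5.000 12.000


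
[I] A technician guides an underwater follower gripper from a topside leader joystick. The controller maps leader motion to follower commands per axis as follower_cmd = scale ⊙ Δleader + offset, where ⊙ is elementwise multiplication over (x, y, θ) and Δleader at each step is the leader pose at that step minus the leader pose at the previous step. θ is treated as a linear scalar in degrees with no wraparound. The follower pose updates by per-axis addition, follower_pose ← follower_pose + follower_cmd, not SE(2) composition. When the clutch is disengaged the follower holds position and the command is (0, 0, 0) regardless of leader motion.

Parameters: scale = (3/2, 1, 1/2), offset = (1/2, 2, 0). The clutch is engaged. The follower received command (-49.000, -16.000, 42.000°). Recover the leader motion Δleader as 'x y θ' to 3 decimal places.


axis x: (-49.000 − 1/2) / (3/2) = -33.000
axis y: (-16.000 − 2) / (1) = -18.000
axis θ: (42.000 − 0) / (1/2) = 84.000

-33.000 -18.000 84.000


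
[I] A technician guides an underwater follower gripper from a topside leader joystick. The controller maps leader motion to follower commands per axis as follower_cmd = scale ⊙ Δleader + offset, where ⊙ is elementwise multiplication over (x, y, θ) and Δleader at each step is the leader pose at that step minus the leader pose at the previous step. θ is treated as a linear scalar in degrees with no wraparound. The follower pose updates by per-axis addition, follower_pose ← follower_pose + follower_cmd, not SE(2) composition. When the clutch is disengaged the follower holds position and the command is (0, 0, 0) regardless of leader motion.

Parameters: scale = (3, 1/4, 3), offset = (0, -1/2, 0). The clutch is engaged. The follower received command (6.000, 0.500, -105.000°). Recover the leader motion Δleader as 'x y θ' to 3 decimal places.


axis x: (6.000 − 0) / (3) = 2.000
axis y: (0.500 − -1/2) / (1/4) = 4.000
axis θ: (-105.000 − 0) / (3) = -35.000

2.000 4.000 -35.000


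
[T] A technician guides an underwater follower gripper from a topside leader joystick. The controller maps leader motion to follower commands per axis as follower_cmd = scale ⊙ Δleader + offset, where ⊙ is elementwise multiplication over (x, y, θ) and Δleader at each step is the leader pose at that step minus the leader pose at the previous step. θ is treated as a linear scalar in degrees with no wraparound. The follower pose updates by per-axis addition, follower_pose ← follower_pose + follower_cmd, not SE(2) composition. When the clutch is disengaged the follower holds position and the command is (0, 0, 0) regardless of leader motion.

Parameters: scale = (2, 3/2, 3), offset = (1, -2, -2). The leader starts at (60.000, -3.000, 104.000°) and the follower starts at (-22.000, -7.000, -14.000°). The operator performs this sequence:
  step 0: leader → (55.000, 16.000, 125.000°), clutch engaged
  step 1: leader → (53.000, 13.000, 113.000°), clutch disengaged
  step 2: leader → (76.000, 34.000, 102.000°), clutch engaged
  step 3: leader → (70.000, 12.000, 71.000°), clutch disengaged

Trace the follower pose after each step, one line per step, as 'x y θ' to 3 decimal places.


-31.000 19.500 47.000
-31.000 19.500 47.000
16.000 49.000 12.000
16.000 49.000 12.000

step 0: Δleader=(-5.000, 19.000, 21.000°), engaged; cmd=(-9.000, 26.500, 61.000°) → follower=(-31.000, 19.500, 47.000°)
step 1: Δleader=(-2.000, -3.000, -12.000°), disengaged; cmd=(0,0,0) → follower holds at (-31.000, 19.500, 47.000°)
step 2: Δleader=(23.000, 21.000, -11.000°), engaged; cmd=(47.000, 29.500, -35.000°) → follower=(16.000, 49.000, 12.000°)
step 3: Δleader=(-6.000, -22.000, -31.000°), disengaged; cmd=(0,0,0) → follower holds at (16.000, 49.000, 12.000°)


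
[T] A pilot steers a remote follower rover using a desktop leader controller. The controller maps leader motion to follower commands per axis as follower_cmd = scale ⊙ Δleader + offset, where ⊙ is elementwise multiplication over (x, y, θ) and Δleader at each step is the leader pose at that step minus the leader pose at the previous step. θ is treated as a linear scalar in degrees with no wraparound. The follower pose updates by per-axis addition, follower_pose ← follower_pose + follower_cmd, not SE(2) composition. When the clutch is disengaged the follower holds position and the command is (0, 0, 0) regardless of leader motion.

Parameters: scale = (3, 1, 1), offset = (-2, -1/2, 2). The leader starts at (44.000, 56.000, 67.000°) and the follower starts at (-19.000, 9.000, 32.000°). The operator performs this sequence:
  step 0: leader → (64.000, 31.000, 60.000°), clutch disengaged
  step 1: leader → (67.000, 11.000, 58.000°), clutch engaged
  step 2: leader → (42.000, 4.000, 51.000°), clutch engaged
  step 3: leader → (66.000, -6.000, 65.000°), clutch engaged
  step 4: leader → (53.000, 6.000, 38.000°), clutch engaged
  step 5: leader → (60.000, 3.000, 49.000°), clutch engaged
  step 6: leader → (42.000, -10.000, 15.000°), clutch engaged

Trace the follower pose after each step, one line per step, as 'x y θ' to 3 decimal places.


-19.000 9.000 32.000
-12.000 -11.500 32.000
-89.000 -19.000 27.000
-19.000 -29.500 43.000
-60.000 -18.000 18.000
-41.000 -21.500 31.000
-97.000 -35.000 -1.000

step 0: Δleader=(20.000, -25.000, -7.000°), disengaged; cmd=(0,0,0) → follower holds at (-19.000, 9.000, 32.000°)
step 1: Δleader=(3.000, -20.000, -2.000°), engaged; cmd=(7.000, -20.500, 0.000°) → follower=(-12.000, -11.500, 32.000°)
step 2: Δleader=(-25.000, -7.000, -7.000°), engaged; cmd=(-77.000, -7.500, -5.000°) → follower=(-89.000, -19.000, 27.000°)
step 3: Δleader=(24.000, -10.000, 14.000°), engaged; cmd=(70.000, -10.500, 16.000°) → follower=(-19.000, -29.500, 43.000°)
step 4: Δleader=(-13.000, 12.000, -27.000°), engaged; cmd=(-41.000, 11.500, -25.000°) → follower=(-60.000, -18.000, 18.000°)
step 5: Δleader=(7.000, -3.000, 11.000°), engaged; cmd=(19.000, -3.500, 13.000°) → follower=(-41.000, -21.500, 31.000°)
step 6: Δleader=(-18.000, -13.000, -34.000°), engaged; cmd=(-56.000, -13.500, -32.000°) → follower=(-97.000, -35.000, -1.000°)


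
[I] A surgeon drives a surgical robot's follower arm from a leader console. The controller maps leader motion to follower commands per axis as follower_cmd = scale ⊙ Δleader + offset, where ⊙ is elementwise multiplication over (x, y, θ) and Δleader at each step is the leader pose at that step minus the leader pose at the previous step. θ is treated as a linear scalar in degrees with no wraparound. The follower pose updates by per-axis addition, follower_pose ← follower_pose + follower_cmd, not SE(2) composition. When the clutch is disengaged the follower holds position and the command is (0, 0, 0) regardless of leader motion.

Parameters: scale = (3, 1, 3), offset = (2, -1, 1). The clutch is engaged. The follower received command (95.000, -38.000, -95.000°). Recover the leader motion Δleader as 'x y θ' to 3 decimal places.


31.000 -37.000 -32.000

axis x: (95.000 − 2) / (3) = 31.000
axis y: (-38.000 − -1) / (1) = -37.000
axis θ: (-95.000 − 1) / (3) = -32.000


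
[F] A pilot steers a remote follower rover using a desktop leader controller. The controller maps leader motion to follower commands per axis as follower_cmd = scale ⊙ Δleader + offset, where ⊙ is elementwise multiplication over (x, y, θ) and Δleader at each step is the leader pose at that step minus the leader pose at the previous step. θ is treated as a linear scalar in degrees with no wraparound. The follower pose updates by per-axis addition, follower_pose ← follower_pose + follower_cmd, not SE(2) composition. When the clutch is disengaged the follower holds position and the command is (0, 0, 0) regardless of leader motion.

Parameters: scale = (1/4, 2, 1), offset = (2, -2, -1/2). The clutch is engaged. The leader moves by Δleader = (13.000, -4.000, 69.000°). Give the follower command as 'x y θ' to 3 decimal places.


axis x: 1/4·13.000 + 2 = 5.250
axis y: 2·-4.000 + -2 = -10.000
axis θ: 1·69.000 + -1/2 = 68.500

5.250 -10.000 68.500


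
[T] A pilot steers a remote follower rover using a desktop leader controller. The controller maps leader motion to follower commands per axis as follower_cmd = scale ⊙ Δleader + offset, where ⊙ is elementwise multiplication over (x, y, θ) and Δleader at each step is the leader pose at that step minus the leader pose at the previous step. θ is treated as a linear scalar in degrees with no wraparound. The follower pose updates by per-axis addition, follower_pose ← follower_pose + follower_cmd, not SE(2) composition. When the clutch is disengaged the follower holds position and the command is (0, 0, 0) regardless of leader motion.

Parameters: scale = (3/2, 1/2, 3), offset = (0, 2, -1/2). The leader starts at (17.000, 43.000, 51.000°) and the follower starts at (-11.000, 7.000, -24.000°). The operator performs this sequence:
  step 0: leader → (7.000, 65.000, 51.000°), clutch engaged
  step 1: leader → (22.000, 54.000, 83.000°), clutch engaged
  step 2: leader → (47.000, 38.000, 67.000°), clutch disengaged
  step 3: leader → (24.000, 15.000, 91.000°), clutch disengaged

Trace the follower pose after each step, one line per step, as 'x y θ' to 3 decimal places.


-26.000 20.000 -24.500
-3.500 16.500 71.000
-3.500 16.500 71.000
-3.500 16.500 71.000

step 0: Δleader=(-10.000, 22.000, 0.000°), engaged; cmd=(-15.000, 13.000, -0.500°) → follower=(-26.000, 20.000, -24.500°)
step 1: Δleader=(15.000, -11.000, 32.000°), engaged; cmd=(22.500, -3.500, 95.500°) → follower=(-3.500, 16.500, 71.000°)
step 2: Δleader=(25.000, -16.000, -16.000°), disengaged; cmd=(0,0,0) → follower holds at (-3.500, 16.500, 71.000°)
step 3: Δleader=(-23.000, -23.000, 24.000°), disengaged; cmd=(0,0,0) → follower holds at (-3.500, 16.500, 71.000°)


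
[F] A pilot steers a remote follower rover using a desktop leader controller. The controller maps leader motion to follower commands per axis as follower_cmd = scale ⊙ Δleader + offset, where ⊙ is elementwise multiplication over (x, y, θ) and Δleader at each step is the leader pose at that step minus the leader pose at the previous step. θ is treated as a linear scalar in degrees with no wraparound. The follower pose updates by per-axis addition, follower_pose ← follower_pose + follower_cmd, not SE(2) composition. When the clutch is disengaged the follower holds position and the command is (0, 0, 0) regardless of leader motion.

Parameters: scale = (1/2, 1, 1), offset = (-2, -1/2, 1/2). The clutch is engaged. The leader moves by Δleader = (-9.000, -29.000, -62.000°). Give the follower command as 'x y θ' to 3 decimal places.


axis x: 1/2·-9.000 + -2 = -6.500
axis y: 1·-29.000 + -1/2 = -29.500
axis θ: 1·-62.000 + 1/2 = -61.500

-6.500 -29.500 -61.500


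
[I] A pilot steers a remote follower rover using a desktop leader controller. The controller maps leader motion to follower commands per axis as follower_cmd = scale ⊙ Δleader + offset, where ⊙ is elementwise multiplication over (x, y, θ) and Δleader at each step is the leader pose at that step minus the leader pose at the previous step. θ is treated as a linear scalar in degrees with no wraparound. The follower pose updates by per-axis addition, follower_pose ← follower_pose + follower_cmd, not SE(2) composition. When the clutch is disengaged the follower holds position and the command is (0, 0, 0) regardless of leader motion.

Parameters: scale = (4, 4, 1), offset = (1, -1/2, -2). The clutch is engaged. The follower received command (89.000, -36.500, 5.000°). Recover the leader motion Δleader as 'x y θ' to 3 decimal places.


axis x: (89.000 − 1) / (4) = 22.000
axis y: (-36.500 − -1/2) / (4) = -9.000
axis θ: (5.000 − -2) / (1) = 7.000

22.000 -9.000 7.000


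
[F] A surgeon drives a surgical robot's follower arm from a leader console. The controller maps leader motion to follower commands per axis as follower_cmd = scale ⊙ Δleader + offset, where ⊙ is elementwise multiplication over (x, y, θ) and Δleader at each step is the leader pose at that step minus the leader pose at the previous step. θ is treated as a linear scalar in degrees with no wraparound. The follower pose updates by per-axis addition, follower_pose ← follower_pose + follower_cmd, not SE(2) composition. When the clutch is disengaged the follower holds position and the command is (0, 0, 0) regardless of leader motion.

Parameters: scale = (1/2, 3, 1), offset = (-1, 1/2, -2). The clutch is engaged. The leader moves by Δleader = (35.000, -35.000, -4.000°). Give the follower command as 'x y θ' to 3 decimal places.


16.500 -104.500 -6.000

axis x: 1/2·35.000 + -1 = 16.500
axis y: 3·-35.000 + 1/2 = -104.500
axis θ: 1·-4.000 + -2 = -6.000


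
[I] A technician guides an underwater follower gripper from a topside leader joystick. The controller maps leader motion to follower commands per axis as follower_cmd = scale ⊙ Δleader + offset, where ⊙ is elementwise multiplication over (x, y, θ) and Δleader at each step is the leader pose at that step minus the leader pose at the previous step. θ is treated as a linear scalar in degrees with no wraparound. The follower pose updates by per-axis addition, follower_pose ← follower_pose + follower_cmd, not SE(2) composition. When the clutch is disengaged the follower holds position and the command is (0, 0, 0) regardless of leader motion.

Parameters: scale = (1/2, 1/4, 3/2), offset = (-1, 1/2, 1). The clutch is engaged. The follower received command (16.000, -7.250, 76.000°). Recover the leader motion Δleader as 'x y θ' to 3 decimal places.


axis x: (16.000 − -1) / (1/2) = 34.000
axis y: (-7.250 − 1/2) / (1/4) = -31.000
axis θ: (76.000 − 1) / (3/2) = 50.000

34.000 -31.000 50.000


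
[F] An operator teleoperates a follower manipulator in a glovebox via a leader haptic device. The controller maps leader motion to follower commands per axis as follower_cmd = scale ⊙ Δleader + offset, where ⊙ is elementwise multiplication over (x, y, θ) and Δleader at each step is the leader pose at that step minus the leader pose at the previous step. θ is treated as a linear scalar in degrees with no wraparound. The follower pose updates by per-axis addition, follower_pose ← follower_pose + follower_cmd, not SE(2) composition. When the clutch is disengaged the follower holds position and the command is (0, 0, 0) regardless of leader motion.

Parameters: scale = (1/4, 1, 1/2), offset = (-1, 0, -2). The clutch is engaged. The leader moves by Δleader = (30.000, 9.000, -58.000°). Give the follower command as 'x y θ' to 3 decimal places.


6.500 9.000 -31.000

axis x: 1/4·30.000 + -1 = 6.500
axis y: 1·9.000 + 0 = 9.000
axis θ: 1/2·-58.000 + -2 = -31.000


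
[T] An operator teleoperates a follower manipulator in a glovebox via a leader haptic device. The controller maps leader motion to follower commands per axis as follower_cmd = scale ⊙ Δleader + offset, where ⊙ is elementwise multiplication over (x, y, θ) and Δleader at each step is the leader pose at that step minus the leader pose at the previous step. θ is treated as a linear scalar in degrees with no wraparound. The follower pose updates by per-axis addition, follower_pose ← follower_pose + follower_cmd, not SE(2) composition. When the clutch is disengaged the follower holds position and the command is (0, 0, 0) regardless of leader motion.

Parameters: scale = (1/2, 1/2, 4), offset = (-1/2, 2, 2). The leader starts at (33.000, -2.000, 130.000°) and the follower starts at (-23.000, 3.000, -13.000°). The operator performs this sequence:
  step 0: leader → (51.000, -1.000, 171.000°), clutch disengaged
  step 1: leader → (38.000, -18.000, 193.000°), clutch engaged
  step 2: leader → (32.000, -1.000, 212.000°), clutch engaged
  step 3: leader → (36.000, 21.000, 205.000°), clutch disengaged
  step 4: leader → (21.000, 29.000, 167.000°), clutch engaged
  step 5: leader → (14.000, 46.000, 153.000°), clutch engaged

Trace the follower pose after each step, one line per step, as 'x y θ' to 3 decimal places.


step 0: Δleader=(18.000, 1.000, 41.000°), disengaged; cmd=(0,0,0) → follower holds at (-23.000, 3.000, -13.000°)
step 1: Δleader=(-13.000, -17.000, 22.000°), engaged; cmd=(-7.000, -6.500, 90.000°) → follower=(-30.000, -3.500, 77.000°)
step 2: Δleader=(-6.000, 17.000, 19.000°), engaged; cmd=(-3.500, 10.500, 78.000°) → follower=(-33.500, 7.000, 155.000°)
step 3: Δleader=(4.000, 22.000, -7.000°), disengaged; cmd=(0,0,0) → follower holds at (-33.500, 7.000, 155.000°)
step 4: Δleader=(-15.000, 8.000, -38.000°), engaged; cmd=(-8.000, 6.000, -150.000°) → follower=(-41.500, 13.000, 5.000°)
step 5: Δleader=(-7.000, 17.000, -14.000°), engaged; cmd=(-4.000, 10.500, -54.000°) → follower=(-45.500, 23.500, -49.000°)

-23.000 3.000 -13.000
-30.000 -3.500 77.000
-33.500 7.000 155.000
-33.500 7.000 155.000
-41.500 13.000 5.000
-45.500 23.500 -49.000


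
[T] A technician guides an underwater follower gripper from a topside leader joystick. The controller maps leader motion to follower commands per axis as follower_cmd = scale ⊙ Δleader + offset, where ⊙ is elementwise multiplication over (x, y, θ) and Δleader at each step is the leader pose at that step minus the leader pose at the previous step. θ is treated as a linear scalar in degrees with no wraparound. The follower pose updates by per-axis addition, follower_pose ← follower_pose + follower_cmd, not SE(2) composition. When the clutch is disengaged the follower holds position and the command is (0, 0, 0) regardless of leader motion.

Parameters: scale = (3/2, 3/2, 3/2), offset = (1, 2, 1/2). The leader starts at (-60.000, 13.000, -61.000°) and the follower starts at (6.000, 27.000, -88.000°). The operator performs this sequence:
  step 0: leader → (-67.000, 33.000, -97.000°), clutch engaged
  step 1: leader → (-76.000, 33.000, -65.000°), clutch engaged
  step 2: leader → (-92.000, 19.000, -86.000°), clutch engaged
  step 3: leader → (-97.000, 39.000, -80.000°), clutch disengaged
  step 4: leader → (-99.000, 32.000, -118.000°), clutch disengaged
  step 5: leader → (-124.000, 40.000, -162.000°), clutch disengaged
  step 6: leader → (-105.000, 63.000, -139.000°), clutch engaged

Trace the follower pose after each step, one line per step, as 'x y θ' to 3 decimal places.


step 0: Δleader=(-7.000, 20.000, -36.000°), engaged; cmd=(-9.500, 32.000, -53.500°) → follower=(-3.500, 59.000, -141.500°)
step 1: Δleader=(-9.000, 0.000, 32.000°), engaged; cmd=(-12.500, 2.000, 48.500°) → follower=(-16.000, 61.000, -93.000°)
step 2: Δleader=(-16.000, -14.000, -21.000°), engaged; cmd=(-23.000, -19.000, -31.000°) → follower=(-39.000, 42.000, -124.000°)
step 3: Δleader=(-5.000, 20.000, 6.000°), disengaged; cmd=(0,0,0) → follower holds at (-39.000, 42.000, -124.000°)
step 4: Δleader=(-2.000, -7.000, -38.000°), disengaged; cmd=(0,0,0) → follower holds at (-39.000, 42.000, -124.000°)
step 5: Δleader=(-25.000, 8.000, -44.000°), disengaged; cmd=(0,0,0) → follower holds at (-39.000, 42.000, -124.000°)
step 6: Δleader=(19.000, 23.000, 23.000°), engaged; cmd=(29.500, 36.500, 35.000°) → follower=(-9.500, 78.500, -89.000°)

-3.500 59.000 -141.500
-16.000 61.000 -93.000
-39.000 42.000 -124.000
-39.000 42.000 -124.000
-39.000 42.000 -124.000
-39.000 42.000 -124.000
-9.500 78.500 -89.000


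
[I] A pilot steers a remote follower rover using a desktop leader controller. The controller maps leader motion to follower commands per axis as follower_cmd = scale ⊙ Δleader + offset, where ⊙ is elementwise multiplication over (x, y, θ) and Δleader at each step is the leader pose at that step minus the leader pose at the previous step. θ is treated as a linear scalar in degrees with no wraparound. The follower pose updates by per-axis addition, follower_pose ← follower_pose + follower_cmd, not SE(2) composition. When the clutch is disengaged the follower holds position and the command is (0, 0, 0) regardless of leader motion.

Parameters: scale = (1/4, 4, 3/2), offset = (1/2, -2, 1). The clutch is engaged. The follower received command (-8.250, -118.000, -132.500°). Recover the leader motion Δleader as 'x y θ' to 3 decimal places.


axis x: (-8.250 − 1/2) / (1/4) = -35.000
axis y: (-118.000 − -2) / (4) = -29.000
axis θ: (-132.500 − 1) / (3/2) = -89.000

-35.000 -29.000 -89.000


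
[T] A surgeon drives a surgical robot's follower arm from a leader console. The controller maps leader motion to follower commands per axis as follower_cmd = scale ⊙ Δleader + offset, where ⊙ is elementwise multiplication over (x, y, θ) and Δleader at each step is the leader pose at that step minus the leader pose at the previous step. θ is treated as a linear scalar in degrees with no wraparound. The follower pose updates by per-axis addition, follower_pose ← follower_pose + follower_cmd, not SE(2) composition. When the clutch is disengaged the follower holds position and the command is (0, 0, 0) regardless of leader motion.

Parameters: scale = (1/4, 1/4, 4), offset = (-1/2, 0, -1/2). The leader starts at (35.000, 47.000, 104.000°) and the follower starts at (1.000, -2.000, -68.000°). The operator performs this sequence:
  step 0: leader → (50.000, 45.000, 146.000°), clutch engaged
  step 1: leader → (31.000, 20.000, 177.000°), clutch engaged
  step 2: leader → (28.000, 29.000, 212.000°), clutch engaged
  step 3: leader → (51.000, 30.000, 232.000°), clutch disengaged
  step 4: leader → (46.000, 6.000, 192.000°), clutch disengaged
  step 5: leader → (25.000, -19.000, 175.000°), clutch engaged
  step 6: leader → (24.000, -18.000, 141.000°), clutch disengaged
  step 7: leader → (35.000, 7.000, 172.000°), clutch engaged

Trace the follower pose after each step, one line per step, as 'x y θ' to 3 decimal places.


step 0: Δleader=(15.000, -2.000, 42.000°), engaged; cmd=(3.250, -0.500, 167.500°) → follower=(4.250, -2.500, 99.500°)
step 1: Δleader=(-19.000, -25.000, 31.000°), engaged; cmd=(-5.250, -6.250, 123.500°) → follower=(-1.000, -8.750, 223.000°)
step 2: Δleader=(-3.000, 9.000, 35.000°), engaged; cmd=(-1.250, 2.250, 139.500°) → follower=(-2.250, -6.500, 362.500°)
step 3: Δleader=(23.000, 1.000, 20.000°), disengaged; cmd=(0,0,0) → follower holds at (-2.250, -6.500, 362.500°)
step 4: Δleader=(-5.000, -24.000, -40.000°), disengaged; cmd=(0,0,0) → follower holds at (-2.250, -6.500, 362.500°)
step 5: Δleader=(-21.000, -25.000, -17.000°), engaged; cmd=(-5.750, -6.250, -68.500°) → follower=(-8.000, -12.750, 294.000°)
step 6: Δleader=(-1.000, 1.000, -34.000°), disengaged; cmd=(0,0,0) → follower holds at (-8.000, -12.750, 294.000°)
step 7: Δleader=(11.000, 25.000, 31.000°), engaged; cmd=(2.250, 6.250, 123.500°) → follower=(-5.750, -6.500, 417.500°)

4.250 -2.500 99.500
-1.000 -8.750 223.000
-2.250 -6.500 362.500
-2.250 -6.500 362.500
-2.250 -6.500 362.500
-8.000 -12.750 294.000
-8.000 -12.750 294.000
-5.750 -6.500 417.500


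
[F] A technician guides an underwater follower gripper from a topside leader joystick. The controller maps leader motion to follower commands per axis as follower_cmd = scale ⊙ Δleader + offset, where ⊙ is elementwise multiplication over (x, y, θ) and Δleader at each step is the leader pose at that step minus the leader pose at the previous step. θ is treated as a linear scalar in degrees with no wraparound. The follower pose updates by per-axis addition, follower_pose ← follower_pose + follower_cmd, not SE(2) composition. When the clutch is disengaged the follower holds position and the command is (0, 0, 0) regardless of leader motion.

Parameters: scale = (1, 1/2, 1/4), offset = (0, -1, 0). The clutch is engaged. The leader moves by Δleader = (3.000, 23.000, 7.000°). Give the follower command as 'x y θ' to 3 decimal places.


3.000 10.500 1.750

axis x: 1·3.000 + 0 = 3.000
axis y: 1/2·23.000 + -1 = 10.500
axis θ: 1/4·7.000 + 0 = 1.750


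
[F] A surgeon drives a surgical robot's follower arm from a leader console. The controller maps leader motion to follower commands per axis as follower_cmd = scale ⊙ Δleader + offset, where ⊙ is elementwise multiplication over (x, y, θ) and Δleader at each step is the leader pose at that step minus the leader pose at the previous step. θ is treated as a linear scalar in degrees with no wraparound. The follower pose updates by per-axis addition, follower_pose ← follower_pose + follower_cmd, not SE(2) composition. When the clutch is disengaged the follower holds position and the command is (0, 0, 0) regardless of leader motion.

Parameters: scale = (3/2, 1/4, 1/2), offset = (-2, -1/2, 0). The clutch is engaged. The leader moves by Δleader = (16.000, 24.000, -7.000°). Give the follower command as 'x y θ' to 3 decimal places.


22.000 5.500 -3.500

axis x: 3/2·16.000 + -2 = 22.000
axis y: 1/4·24.000 + -1/2 = 5.500
axis θ: 1/2·-7.000 + 0 = -3.500


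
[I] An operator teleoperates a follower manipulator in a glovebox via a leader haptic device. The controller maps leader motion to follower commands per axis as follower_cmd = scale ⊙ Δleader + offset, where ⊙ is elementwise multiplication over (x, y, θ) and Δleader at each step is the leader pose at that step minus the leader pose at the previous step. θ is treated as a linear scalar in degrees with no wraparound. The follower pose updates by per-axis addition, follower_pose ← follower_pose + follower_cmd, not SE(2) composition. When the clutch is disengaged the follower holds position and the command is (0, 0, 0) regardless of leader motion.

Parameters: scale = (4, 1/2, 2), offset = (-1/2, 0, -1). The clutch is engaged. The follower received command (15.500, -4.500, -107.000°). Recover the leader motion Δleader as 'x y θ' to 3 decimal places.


axis x: (15.500 − -1/2) / (4) = 4.000
axis y: (-4.500 − 0) / (1/2) = -9.000
axis θ: (-107.000 − -1) / (2) = -53.000

4.000 -9.000 -53.000


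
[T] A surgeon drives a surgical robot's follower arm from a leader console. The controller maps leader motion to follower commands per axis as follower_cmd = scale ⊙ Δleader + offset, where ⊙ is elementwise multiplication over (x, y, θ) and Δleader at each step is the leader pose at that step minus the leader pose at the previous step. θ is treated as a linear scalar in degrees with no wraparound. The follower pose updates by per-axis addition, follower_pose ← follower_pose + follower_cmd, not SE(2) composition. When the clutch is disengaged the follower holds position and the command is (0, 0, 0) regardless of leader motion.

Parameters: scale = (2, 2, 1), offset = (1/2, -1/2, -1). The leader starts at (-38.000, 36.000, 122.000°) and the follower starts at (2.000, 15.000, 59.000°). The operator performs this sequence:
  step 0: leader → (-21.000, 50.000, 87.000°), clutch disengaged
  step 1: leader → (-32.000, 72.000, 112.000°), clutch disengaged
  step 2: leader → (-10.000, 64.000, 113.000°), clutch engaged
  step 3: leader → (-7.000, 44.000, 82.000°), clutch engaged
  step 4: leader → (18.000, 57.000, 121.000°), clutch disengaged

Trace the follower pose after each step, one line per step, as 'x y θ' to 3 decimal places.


step 0: Δleader=(17.000, 14.000, -35.000°), disengaged; cmd=(0,0,0) → follower holds at (2.000, 15.000, 59.000°)
step 1: Δleader=(-11.000, 22.000, 25.000°), disengaged; cmd=(0,0,0) → follower holds at (2.000, 15.000, 59.000°)
step 2: Δleader=(22.000, -8.000, 1.000°), engaged; cmd=(44.500, -16.500, 0.000°) → follower=(46.500, -1.500, 59.000°)
step 3: Δleader=(3.000, -20.000, -31.000°), engaged; cmd=(6.500, -40.500, -32.000°) → follower=(53.000, -42.000, 27.000°)
step 4: Δleader=(25.000, 13.000, 39.000°), disengaged; cmd=(0,0,0) → follower holds at (53.000, -42.000, 27.000°)

2.000 15.000 59.000
2.000 15.000 59.000
46.500 -1.500 59.000
53.000 -42.000 27.000
53.000 -42.000 27.000


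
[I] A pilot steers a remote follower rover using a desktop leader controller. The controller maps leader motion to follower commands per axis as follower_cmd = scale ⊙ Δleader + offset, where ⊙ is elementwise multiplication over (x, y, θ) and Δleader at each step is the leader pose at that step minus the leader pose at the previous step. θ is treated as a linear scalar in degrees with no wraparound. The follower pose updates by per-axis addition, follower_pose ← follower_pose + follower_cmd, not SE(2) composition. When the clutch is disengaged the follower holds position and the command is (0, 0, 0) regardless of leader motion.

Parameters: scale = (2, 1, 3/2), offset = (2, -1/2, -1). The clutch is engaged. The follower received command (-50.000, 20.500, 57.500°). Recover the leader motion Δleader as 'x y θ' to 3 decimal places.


-26.000 21.000 39.000

axis x: (-50.000 − 2) / (2) = -26.000
axis y: (20.500 − -1/2) / (1) = 21.000
axis θ: (57.500 − -1) / (3/2) = 39.000
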